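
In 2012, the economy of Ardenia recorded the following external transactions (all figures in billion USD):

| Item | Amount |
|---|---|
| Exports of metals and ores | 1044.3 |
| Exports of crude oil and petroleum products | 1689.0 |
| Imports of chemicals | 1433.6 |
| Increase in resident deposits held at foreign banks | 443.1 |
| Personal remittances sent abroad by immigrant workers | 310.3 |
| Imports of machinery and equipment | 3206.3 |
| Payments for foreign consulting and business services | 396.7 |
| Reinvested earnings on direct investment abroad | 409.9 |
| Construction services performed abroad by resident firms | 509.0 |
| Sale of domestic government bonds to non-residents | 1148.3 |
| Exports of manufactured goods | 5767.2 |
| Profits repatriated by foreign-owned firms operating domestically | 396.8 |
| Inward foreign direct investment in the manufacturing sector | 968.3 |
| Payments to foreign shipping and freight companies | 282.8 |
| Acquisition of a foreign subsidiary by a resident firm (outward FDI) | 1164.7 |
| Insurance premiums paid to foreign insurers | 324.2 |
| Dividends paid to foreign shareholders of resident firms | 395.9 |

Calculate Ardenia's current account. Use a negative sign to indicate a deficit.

Goods: -1433.6 + 1044.3 - 3206.3 + 5767.2 + 1689.0 = 3860.6
Services: 509.0 - 282.8 - 396.7 - 324.2 = -494.7
Primary income: -396.8 + 409.9 - 395.9 = -382.8
Secondary income: -310.3
Current account = 3860.6 + (-494.7) + (-382.8) + (-310.3) = 2672.8
(Excluded from the current account — financial account: increase in resident deposits held at foreign banks 443.1, sale of domestic government bonds to non-residents 1148.3, inward foreign direct investment in the manufacturing sector 968.3, acquisition of a foreign subsidiary by a resident firm (outward FDI) 1164.7.)

2672.8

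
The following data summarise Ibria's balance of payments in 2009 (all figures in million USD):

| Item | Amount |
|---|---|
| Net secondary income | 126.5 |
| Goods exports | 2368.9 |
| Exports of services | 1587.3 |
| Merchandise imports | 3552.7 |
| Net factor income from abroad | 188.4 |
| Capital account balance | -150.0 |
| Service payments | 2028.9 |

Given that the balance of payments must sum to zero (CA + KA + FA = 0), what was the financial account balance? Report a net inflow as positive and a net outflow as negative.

Goods balance = 2368.9 - 3552.7 = -1183.8
Services balance = 1587.3 - 2028.9 = -441.6
Trade balance (goods + services) = -1183.8 + (-441.6) = -1625.4
Net primary income = 188.4
Net secondary income = 126.5
Current account = -1625.4 + 188.4 + 126.5 = -1310.5
Financial account = -(-1310.5 + (-150.0)) = 1460.5

1460.5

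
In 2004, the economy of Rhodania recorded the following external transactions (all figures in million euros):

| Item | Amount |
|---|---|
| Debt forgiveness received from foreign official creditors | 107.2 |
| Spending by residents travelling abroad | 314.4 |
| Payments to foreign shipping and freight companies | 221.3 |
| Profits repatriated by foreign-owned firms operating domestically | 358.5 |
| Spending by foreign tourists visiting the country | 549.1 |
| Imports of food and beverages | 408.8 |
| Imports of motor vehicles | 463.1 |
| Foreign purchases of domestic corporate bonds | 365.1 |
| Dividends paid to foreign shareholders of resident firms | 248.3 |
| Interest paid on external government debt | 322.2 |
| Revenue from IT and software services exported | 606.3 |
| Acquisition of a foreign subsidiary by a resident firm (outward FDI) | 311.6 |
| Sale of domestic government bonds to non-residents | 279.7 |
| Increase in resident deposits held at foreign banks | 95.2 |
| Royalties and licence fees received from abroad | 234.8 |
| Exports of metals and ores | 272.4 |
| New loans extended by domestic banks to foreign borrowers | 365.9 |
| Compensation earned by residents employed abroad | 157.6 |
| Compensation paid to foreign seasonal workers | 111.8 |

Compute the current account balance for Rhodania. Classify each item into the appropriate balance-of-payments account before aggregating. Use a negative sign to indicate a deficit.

-628.2

Goods: -408.8 + 272.4 - 463.1 = -599.5
Services: 606.3 + 234.8 - 221.3 + 549.1 - 314.4 = 854.5
Primary income: -248.3 - 358.5 + 157.6 - 111.8 - 322.2 = -883.2
Current account = (-599.5) + 854.5 + (-883.2) = -628.2
(Excluded from the current account — capital account: debt forgiveness received from foreign official creditors 107.2; financial account: foreign purchases of domestic corporate bonds 365.1, acquisition of a foreign subsidiary by a resident firm (outward FDI) 311.6, sale of domestic government bonds to non-residents 279.7, increase in resident deposits held at foreign banks 95.2, new loans extended by domestic banks to foreign borrowers 365.9.)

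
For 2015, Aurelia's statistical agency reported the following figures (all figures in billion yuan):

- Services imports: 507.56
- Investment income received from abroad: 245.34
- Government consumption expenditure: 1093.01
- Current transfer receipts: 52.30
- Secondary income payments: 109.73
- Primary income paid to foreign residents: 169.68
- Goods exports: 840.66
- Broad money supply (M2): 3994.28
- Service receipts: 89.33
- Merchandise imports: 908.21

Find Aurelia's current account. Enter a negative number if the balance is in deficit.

-467.55

Goods balance = 840.66 - 908.21 = -67.55
Services balance = 89.33 - 507.56 = -418.23
Trade balance (goods + services) = -67.55 + (-418.23) = -485.78
Net primary income = 245.34 - 169.68 = 75.66
Net secondary income = 52.30 - 109.73 = -57.43
Current account = -485.78 + 75.66 + (-57.43) = -467.55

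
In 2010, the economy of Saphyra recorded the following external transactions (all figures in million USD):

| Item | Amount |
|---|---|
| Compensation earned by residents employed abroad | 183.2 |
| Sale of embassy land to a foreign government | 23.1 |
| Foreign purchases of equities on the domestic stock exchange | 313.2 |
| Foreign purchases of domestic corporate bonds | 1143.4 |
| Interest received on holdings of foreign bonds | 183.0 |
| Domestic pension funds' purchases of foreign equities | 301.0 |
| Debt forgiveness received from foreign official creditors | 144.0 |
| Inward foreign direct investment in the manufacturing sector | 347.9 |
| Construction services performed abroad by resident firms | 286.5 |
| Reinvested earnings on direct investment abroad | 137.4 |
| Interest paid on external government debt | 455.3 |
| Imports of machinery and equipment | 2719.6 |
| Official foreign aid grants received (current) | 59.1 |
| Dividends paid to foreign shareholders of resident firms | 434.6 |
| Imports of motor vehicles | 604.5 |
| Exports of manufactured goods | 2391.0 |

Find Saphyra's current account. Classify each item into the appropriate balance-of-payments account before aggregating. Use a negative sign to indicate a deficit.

-973.8

Goods: 2391.0 - 2719.6 - 604.5 = -933.1
Services: 286.5
Primary income: 183.2 + 137.4 - 455.3 + 183.0 - 434.6 = -386.3
Secondary income: 59.1
Current account = (-933.1) + 286.5 + (-386.3) + 59.1 = -973.8
(Excluded from the current account — capital account: sale of embassy land to a foreign government 23.1, debt forgiveness received from foreign official creditors 144.0; financial account: foreign purchases of equities on the domestic stock exchange 313.2, foreign purchases of domestic corporate bonds 1143.4, domestic pension funds' purchases of foreign equities 301.0, inward foreign direct investment in the manufacturing sector 347.9.)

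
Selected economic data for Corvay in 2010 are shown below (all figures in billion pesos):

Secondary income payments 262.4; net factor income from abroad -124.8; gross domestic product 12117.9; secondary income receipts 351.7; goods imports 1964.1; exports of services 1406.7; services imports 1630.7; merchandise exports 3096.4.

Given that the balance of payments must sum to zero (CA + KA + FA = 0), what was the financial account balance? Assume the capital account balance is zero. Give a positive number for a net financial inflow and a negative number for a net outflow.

Goods balance = 3096.4 - 1964.1 = 1132.3
Services balance = 1406.7 - 1630.7 = -224.0
Trade balance (goods + services) = 1132.3 + (-224.0) = 908.3
Net primary income = -124.8
Net secondary income = 351.7 - 262.4 = 89.3
Current account = 908.3 + (-124.8) + 89.3 = 872.8
Financial account = -(872.8) = -872.8

-872.8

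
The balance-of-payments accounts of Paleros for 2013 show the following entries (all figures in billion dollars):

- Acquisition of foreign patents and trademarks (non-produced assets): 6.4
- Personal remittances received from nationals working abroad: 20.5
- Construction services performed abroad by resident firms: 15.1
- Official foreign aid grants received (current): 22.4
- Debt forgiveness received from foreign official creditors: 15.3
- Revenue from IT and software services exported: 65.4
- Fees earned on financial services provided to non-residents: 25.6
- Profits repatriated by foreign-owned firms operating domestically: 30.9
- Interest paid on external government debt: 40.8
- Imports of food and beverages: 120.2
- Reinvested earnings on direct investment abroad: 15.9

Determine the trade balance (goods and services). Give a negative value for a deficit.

Goods: -120.2
Services: 15.1 + 65.4 + 25.6 = 106.1
Trade balance = -120.2 + 106.1 = -14.1
(Excluded from the trade balance — capital account: acquisition of foreign patents and trademarks (non-produced assets) 6.4, debt forgiveness received from foreign official creditors 15.3; secondary income: personal remittances received from nationals working abroad 20.5, official foreign aid grants received (current) 22.4; primary income: profits repatriated by foreign-owned firms operating domestically 30.9, interest paid on external government debt 40.8, reinvested earnings on direct investment abroad 15.9.)

-14.1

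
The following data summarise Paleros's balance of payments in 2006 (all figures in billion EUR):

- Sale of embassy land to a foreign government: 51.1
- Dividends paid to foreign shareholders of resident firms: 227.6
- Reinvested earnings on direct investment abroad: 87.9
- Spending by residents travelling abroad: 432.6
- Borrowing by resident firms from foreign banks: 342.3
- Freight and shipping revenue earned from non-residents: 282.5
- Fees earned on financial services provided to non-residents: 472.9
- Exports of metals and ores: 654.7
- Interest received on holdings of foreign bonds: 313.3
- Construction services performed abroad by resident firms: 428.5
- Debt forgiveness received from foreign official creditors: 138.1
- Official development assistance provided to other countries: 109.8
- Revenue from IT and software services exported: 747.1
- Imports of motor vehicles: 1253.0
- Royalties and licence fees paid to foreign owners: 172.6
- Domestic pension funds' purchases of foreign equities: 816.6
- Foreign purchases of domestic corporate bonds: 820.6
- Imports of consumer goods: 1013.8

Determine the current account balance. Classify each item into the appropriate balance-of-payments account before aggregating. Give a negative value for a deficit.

Goods: 654.7 - 1013.8 - 1253.0 = -1612.1
Services: -172.6 - 432.6 + 747.1 + 282.5 + 472.9 + 428.5 = 1325.8
Primary income: 313.3 - 227.6 + 87.9 = 173.6
Secondary income: -109.8
Current account = (-1612.1) + 1325.8 + 173.6 + (-109.8) = -222.5
(Excluded from the current account — capital account: sale of embassy land to a foreign government 51.1, debt forgiveness received from foreign official creditors 138.1; financial account: borrowing by resident firms from foreign banks 342.3, domestic pension funds' purchases of foreign equities 816.6, foreign purchases of domestic corporate bonds 820.6.)

-222.5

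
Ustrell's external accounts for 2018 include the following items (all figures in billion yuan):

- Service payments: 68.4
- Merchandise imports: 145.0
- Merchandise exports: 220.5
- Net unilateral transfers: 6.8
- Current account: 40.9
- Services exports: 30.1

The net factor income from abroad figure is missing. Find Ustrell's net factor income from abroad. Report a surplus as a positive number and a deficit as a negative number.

Current account = goods balance + services balance + net primary income + net secondary income
Sum of the known components = 44.0
Net factor income from abroad = CA - (known components) = 40.9 - 44.0 = -3.1

-3.1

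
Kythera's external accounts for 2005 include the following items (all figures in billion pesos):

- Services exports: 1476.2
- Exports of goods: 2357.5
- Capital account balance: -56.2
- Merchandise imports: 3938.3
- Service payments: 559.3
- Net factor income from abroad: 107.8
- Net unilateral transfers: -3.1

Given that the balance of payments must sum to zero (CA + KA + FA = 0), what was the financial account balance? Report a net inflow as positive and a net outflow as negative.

Goods balance = 2357.5 - 3938.3 = -1580.8
Services balance = 1476.2 - 559.3 = 916.9
Trade balance (goods + services) = -1580.8 + 916.9 = -663.9
Net primary income = 107.8
Net secondary income = -3.1
Current account = -663.9 + 107.8 + (-3.1) = -559.2
Financial account = -(-559.2 + (-56.2)) = 615.4

615.4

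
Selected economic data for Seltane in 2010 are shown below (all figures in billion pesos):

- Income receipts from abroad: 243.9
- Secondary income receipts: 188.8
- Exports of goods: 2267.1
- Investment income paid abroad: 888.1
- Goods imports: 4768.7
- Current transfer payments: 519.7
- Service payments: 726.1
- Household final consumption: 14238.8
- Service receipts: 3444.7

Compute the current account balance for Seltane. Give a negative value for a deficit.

Goods balance = 2267.1 - 4768.7 = -2501.6
Services balance = 3444.7 - 726.1 = 2718.6
Trade balance (goods + services) = -2501.6 + 2718.6 = 217.0
Net primary income = 243.9 - 888.1 = -644.2
Net secondary income = 188.8 - 519.7 = -330.9
Current account = 217.0 + (-644.2) + (-330.9) = -758.1

-758.1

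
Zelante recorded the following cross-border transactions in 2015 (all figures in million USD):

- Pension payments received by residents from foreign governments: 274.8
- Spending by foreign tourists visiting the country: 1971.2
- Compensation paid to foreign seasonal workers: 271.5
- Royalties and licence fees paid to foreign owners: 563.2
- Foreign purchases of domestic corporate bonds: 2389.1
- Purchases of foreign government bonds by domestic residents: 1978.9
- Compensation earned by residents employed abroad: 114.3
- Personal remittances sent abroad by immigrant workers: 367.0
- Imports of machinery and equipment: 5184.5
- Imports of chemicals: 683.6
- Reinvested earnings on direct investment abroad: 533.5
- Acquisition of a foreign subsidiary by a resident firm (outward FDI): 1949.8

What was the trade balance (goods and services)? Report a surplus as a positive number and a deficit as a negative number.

-4460.1

Goods: -683.6 - 5184.5 = -5868.1
Services: -563.2 + 1971.2 = 1408.0
Trade balance = -5868.1 + 1408.0 = -4460.1
(Excluded from the trade balance — secondary income: pension payments received by residents from foreign governments 274.8, personal remittances sent abroad by immigrant workers 367.0; primary income: compensation paid to foreign seasonal workers 271.5, compensation earned by residents employed abroad 114.3, reinvested earnings on direct investment abroad 533.5; financial account: foreign purchases of domestic corporate bonds 2389.1, purchases of foreign government bonds by domestic residents 1978.9, acquisition of a foreign subsidiary by a resident firm (outward FDI) 1949.8.)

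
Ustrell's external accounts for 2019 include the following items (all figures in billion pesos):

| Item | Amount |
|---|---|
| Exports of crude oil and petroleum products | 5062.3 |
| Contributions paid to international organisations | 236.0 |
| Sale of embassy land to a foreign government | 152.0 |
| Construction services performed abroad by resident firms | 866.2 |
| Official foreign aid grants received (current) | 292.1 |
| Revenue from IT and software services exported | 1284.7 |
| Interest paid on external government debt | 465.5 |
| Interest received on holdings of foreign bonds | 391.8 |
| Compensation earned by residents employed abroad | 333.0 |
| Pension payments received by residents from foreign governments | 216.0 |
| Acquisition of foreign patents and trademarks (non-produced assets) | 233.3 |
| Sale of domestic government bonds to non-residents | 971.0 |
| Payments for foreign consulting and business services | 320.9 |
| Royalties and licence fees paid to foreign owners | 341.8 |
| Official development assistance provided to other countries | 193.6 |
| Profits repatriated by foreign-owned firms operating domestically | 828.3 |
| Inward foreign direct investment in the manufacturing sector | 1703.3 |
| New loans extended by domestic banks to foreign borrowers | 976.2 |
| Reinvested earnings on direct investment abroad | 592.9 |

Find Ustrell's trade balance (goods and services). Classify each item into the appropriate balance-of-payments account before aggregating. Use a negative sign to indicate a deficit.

6550.5

Goods: 5062.3
Services: 866.2 + 1284.7 - 320.9 - 341.8 = 1488.2
Trade balance = 5062.3 + 1488.2 = 6550.5
(Excluded from the trade balance — secondary income: contributions paid to international organisations 236.0, official foreign aid grants received (current) 292.1, pension payments received by residents from foreign governments 216.0, official development assistance provided to other countries 193.6; capital account: sale of embassy land to a foreign government 152.0, acquisition of foreign patents and trademarks (non-produced assets) 233.3; primary income: interest paid on external government debt 465.5, interest received on holdings of foreign bonds 391.8, compensation earned by residents employed abroad 333.0, profits repatriated by foreign-owned firms operating domestically 828.3, reinvested earnings on direct investment abroad 592.9; financial account: sale of domestic government bonds to non-residents 971.0, inward foreign direct investment in the manufacturing sector 1703.3, new loans extended by domestic banks to foreign borrowers 976.2.)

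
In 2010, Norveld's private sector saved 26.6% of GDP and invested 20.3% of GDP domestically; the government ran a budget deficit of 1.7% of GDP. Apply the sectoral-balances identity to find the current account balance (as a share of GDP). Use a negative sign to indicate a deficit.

By the sectoral-balances identity, CA = (S_private - I) + (T - G).
Private balance = 26.6 - 20.3 = 6.3
Government balance (T - G) = -1.7
CA = 6.3 + (-1.7) = 4.6

4.6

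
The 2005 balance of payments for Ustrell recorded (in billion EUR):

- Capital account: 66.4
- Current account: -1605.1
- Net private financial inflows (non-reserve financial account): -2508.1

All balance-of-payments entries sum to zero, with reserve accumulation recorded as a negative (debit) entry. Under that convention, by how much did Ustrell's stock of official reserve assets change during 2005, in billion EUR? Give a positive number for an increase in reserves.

Official reserve transactions balance = -((-1605.1) + 66.4 + (-2508.1)) = 4046.8
An accumulation of reserves is recorded as a debit (negative entry), so the change in the stock of reserves is the negative of that balance.
Change in official reserves = -(4046.8) = -4046.8

-4046.8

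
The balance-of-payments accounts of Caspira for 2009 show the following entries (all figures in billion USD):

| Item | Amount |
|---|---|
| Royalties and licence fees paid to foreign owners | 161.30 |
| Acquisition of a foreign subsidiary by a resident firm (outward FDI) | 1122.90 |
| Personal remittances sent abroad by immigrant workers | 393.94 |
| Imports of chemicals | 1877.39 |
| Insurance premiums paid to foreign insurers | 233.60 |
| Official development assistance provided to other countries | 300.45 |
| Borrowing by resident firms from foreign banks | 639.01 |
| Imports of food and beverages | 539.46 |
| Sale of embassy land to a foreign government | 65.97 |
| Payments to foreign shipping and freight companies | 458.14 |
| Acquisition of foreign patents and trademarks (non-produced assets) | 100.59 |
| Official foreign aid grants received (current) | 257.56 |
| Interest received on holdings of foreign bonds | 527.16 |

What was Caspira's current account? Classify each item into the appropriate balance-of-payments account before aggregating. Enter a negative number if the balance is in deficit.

-3179.56

Goods: -1877.39 - 539.46 = -2416.85
Services: -233.60 - 458.14 - 161.30 = -853.04
Primary income: 527.16
Secondary income: -393.94 + 257.56 - 300.45 = -436.83
Current account = (-2416.85) + (-853.04) + 527.16 + (-436.83) = -3179.56
(Excluded from the current account — financial account: acquisition of a foreign subsidiary by a resident firm (outward FDI) 1122.90, borrowing by resident firms from foreign banks 639.01; capital account: sale of embassy land to a foreign government 65.97, acquisition of foreign patents and trademarks (non-produced assets) 100.59.)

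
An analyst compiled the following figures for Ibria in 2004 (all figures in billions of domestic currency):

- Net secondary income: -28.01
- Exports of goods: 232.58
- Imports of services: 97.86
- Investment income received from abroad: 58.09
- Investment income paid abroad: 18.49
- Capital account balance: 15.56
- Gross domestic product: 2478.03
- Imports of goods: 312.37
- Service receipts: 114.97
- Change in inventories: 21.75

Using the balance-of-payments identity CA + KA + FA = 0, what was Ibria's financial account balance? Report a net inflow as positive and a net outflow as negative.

35.53

Goods balance = 232.58 - 312.37 = -79.79
Services balance = 114.97 - 97.86 = 17.11
Trade balance (goods + services) = -79.79 + 17.11 = -62.68
Net primary income = 58.09 - 18.49 = 39.60
Net secondary income = -28.01
Current account = -62.68 + 39.60 + (-28.01) = -51.09
Financial account = -(-51.09 + 15.56) = 35.53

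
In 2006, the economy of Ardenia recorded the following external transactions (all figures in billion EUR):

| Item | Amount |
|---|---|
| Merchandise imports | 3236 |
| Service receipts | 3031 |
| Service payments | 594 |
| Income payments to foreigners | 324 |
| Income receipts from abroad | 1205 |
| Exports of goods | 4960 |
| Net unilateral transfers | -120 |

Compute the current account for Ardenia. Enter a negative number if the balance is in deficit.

4922

Goods balance = 4960 - 3236 = 1724
Services balance = 3031 - 594 = 2437
Trade balance (goods + services) = 1724 + 2437 = 4161
Net primary income = 1205 - 324 = 881
Net secondary income = -120
Current account = 4161 + 881 + (-120) = 4922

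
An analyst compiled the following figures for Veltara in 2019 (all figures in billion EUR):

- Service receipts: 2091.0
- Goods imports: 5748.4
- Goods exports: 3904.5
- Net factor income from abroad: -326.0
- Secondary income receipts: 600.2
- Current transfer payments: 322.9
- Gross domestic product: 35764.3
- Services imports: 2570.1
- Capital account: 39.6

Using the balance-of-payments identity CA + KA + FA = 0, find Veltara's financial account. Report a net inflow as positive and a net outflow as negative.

Goods balance = 3904.5 - 5748.4 = -1843.9
Services balance = 2091.0 - 2570.1 = -479.1
Trade balance (goods + services) = -1843.9 + (-479.1) = -2323.0
Net primary income = -326.0
Net secondary income = 600.2 - 322.9 = 277.3
Current account = -2323.0 + (-326.0) + 277.3 = -2371.7
Financial account = -(-2371.7 + 39.6) = 2332.1

2332.1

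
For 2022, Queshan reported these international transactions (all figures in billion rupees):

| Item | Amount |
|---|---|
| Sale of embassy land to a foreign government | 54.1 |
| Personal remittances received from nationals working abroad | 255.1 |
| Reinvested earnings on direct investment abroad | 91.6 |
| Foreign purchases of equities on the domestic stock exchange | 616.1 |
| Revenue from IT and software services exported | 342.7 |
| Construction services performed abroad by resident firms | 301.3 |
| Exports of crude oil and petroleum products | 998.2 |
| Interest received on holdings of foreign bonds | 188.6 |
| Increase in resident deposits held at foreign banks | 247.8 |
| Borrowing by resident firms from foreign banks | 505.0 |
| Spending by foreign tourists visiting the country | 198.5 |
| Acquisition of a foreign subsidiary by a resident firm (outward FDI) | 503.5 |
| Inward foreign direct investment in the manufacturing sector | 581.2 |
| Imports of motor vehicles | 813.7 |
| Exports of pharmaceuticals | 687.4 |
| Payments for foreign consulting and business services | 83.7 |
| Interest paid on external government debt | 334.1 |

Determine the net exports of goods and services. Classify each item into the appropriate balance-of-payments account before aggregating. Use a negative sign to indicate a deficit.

1630.7

Goods: -813.7 + 687.4 + 998.2 = 871.9
Services: -83.7 + 301.3 + 198.5 + 342.7 = 758.8
Trade balance = 871.9 + 758.8 = 1630.7
(Excluded from the trade balance — capital account: sale of embassy land to a foreign government 54.1; secondary income: personal remittances received from nationals working abroad 255.1; primary income: reinvested earnings on direct investment abroad 91.6, interest received on holdings of foreign bonds 188.6, interest paid on external government debt 334.1; financial account: foreign purchases of equities on the domestic stock exchange 616.1, increase in resident deposits held at foreign banks 247.8, borrowing by resident firms from foreign banks 505.0, acquisition of a foreign subsidiary by a resident firm (outward FDI) 503.5, inward foreign direct investment in the manufacturing sector 581.2.)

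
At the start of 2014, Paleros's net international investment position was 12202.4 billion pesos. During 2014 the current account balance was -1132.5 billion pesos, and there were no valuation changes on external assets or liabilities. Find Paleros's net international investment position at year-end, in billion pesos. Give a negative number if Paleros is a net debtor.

With no valuation effects, change in NIIP = current account = -1132.5
End-of-year NIIP = 12202.4 + (-1132.5) = 11069.9

11069.9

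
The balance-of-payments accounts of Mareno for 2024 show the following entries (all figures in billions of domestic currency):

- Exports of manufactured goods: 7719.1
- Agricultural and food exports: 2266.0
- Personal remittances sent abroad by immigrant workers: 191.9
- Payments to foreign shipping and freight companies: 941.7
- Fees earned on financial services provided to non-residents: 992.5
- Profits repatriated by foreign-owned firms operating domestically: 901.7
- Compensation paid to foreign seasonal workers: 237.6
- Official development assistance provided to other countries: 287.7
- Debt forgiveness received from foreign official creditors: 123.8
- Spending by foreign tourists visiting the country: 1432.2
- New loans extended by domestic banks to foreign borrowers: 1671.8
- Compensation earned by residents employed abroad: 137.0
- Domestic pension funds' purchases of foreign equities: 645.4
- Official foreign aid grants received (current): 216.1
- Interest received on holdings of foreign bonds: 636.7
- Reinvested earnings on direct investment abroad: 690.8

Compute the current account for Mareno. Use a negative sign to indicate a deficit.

11529.8

Goods: 2266.0 + 7719.1 = 9985.1
Services: 992.5 - 941.7 + 1432.2 = 1483.0
Primary income: -237.6 + 690.8 - 901.7 + 636.7 + 137.0 = 325.2
Secondary income: -287.7 - 191.9 + 216.1 = -263.5
Current account = 9985.1 + 1483.0 + 325.2 + (-263.5) = 11529.8
(Excluded from the current account — capital account: debt forgiveness received from foreign official creditors 123.8; financial account: new loans extended by domestic banks to foreign borrowers 1671.8, domestic pension funds' purchases of foreign equities 645.4.)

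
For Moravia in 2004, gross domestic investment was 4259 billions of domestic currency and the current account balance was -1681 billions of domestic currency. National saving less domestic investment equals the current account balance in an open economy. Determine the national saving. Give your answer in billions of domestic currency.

S = I + CA = 4259 + (-1681) = 2578

2578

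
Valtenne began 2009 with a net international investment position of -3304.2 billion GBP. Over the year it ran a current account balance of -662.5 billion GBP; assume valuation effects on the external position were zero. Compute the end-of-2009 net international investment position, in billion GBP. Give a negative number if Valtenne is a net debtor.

-3966.7

With no valuation effects, change in NIIP = current account = -662.5
End-of-year NIIP = -3304.2 + (-662.5) = -3966.7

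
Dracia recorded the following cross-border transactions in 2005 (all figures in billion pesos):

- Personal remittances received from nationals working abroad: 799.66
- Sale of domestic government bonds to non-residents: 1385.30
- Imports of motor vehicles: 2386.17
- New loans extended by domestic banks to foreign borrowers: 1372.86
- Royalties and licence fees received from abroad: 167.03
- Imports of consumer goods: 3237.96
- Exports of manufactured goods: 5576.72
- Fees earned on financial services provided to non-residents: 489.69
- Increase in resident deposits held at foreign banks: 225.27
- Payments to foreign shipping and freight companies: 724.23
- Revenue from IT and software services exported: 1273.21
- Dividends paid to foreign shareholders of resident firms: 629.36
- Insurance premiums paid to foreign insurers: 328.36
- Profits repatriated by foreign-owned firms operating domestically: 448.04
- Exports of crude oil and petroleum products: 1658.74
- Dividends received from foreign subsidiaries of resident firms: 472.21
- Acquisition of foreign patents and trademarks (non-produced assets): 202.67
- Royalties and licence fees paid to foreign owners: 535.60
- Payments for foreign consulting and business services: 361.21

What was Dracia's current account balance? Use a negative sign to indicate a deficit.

1786.33

Goods: -3237.96 - 2386.17 + 5576.72 + 1658.74 = 1611.33
Services: -361.21 - 328.36 - 724.23 - 535.60 + 489.69 + 167.03 + 1273.21 = -19.47
Primary income: -629.36 - 448.04 + 472.21 = -605.19
Secondary income: 799.66
Current account = 1611.33 + (-19.47) + (-605.19) + 799.66 = 1786.33
(Excluded from the current account — financial account: sale of domestic government bonds to non-residents 1385.30, new loans extended by domestic banks to foreign borrowers 1372.86, increase in resident deposits held at foreign banks 225.27; capital account: acquisition of foreign patents and trademarks (non-produced assets) 202.67.)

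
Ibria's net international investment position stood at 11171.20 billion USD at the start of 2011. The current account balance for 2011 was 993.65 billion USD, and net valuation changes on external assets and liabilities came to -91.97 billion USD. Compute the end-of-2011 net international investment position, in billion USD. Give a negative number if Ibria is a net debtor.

12072.88

Change in NIIP = current account + net valuation change = 993.65 + (-91.97) = 901.68
End-of-year NIIP = 11171.20 + 901.68 = 12072.88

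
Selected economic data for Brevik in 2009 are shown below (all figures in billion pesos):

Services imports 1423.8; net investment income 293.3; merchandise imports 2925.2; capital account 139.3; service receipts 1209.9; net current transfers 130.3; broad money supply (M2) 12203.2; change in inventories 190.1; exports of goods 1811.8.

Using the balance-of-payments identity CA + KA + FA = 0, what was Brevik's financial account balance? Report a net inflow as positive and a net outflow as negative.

Goods balance = 1811.8 - 2925.2 = -1113.4
Services balance = 1209.9 - 1423.8 = -213.9
Trade balance (goods + services) = -1113.4 + (-213.9) = -1327.3
Net primary income = 293.3
Net secondary income = 130.3
Current account = -1327.3 + 293.3 + 130.3 = -903.7
Financial account = -(-903.7 + 139.3) = 764.4

764.4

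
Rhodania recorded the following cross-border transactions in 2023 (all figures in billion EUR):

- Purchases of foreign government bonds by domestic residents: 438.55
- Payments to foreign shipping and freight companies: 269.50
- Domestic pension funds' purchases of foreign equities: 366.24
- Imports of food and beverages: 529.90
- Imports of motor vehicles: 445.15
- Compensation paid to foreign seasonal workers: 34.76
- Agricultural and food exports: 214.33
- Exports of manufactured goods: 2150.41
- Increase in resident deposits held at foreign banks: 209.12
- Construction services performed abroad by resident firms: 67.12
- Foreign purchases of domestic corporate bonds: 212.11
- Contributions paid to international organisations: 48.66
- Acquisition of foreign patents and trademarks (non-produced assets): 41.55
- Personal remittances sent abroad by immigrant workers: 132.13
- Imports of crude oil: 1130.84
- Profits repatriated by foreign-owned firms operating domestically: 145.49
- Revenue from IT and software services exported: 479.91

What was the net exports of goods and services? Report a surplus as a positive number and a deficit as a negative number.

Goods: -1130.84 - 529.90 + 2150.41 + 214.33 - 445.15 = 258.85
Services: 67.12 + 479.91 - 269.50 = 277.53
Trade balance = 258.85 + 277.53 = 536.38
(Excluded from the trade balance — financial account: purchases of foreign government bonds by domestic residents 438.55, domestic pension funds' purchases of foreign equities 366.24, increase in resident deposits held at foreign banks 209.12, foreign purchases of domestic corporate bonds 212.11; primary income: compensation paid to foreign seasonal workers 34.76, profits repatriated by foreign-owned firms operating domestically 145.49; secondary income: contributions paid to international organisations 48.66, personal remittances sent abroad by immigrant workers 132.13; capital account: acquisition of foreign patents and trademarks (non-produced assets) 41.55.)

536.38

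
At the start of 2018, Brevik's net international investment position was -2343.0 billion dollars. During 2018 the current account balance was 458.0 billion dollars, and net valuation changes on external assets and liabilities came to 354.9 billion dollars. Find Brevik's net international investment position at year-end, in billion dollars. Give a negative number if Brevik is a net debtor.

Change in NIIP = current account + net valuation change = 458.0 + 354.9 = 812.9
End-of-year NIIP = -2343.0 + 812.9 = -1530.1

-1530.1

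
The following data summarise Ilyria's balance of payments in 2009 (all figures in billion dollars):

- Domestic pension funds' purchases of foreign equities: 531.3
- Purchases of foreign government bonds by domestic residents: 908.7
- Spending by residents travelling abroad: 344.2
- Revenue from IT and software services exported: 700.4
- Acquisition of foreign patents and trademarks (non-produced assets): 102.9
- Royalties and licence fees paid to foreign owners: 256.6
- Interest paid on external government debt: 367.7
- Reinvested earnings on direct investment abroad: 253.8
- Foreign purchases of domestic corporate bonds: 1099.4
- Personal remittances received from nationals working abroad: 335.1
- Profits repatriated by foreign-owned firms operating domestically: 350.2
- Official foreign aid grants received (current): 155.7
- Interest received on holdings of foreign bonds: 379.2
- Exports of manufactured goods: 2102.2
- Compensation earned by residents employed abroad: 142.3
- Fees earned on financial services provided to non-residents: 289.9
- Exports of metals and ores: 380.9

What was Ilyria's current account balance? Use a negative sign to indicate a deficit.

3420.8

Goods: 380.9 + 2102.2 = 2483.1
Services: 289.9 + 700.4 - 344.2 - 256.6 = 389.5
Primary income: -350.2 + 379.2 - 367.7 + 253.8 + 142.3 = 57.4
Secondary income: 155.7 + 335.1 = 490.8
Current account = 2483.1 + 389.5 + 57.4 + 490.8 = 3420.8
(Excluded from the current account — financial account: domestic pension funds' purchases of foreign equities 531.3, purchases of foreign government bonds by domestic residents 908.7, foreign purchases of domestic corporate bonds 1099.4; capital account: acquisition of foreign patents and trademarks (non-produced assets) 102.9.)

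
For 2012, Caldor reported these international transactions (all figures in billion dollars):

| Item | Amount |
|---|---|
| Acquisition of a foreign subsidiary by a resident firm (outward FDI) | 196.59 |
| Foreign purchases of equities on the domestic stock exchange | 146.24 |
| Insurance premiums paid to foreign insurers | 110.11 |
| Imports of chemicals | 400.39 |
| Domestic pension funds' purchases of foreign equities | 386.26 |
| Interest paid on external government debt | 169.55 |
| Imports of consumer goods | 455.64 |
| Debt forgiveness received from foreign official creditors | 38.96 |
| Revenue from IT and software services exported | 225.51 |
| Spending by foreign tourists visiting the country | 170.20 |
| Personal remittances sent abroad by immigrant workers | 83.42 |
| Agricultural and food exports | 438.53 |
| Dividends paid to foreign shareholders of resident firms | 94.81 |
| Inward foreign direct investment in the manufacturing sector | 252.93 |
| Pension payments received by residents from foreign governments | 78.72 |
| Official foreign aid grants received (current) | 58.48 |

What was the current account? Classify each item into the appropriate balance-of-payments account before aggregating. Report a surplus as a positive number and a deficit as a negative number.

-342.48

Goods: 438.53 - 400.39 - 455.64 = -417.50
Services: 170.20 + 225.51 - 110.11 = 285.60
Primary income: -94.81 - 169.55 = -264.36
Secondary income: 58.48 + 78.72 - 83.42 = 53.78
Current account = (-417.50) + 285.60 + (-264.36) + 53.78 = -342.48
(Excluded from the current account — financial account: acquisition of a foreign subsidiary by a resident firm (outward FDI) 196.59, foreign purchases of equities on the domestic stock exchange 146.24, domestic pension funds' purchases of foreign equities 386.26, inward foreign direct investment in the manufacturing sector 252.93; capital account: debt forgiveness received from foreign official creditors 38.96.)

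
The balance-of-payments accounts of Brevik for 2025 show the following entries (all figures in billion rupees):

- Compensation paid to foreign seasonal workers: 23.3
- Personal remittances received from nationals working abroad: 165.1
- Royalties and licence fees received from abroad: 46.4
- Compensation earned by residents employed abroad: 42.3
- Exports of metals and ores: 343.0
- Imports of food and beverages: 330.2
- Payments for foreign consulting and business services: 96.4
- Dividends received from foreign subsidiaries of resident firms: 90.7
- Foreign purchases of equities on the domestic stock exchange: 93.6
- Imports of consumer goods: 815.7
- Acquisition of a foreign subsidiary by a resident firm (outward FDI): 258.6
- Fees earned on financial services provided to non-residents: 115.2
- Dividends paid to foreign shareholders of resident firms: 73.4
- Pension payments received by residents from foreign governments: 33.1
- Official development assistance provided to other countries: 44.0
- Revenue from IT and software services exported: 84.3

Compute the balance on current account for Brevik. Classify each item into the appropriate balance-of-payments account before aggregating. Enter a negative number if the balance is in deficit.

-462.9

Goods: -815.7 + 343.0 - 330.2 = -802.9
Services: 46.4 + 115.2 - 96.4 + 84.3 = 149.5
Primary income: -73.4 - 23.3 + 42.3 + 90.7 = 36.3
Secondary income: 33.1 - 44.0 + 165.1 = 154.2
Current account = (-802.9) + 149.5 + 36.3 + 154.2 = -462.9
(Excluded from the current account — financial account: foreign purchases of equities on the domestic stock exchange 93.6, acquisition of a foreign subsidiary by a resident firm (outward FDI) 258.6.)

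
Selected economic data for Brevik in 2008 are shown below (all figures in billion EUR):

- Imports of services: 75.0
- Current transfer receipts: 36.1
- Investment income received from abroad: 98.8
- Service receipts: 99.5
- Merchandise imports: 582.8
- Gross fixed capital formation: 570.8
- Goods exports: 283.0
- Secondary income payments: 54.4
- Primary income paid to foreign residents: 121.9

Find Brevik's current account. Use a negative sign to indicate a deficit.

-316.7

Goods balance = 283.0 - 582.8 = -299.8
Services balance = 99.5 - 75.0 = 24.5
Trade balance (goods + services) = -299.8 + 24.5 = -275.3
Net primary income = 98.8 - 121.9 = -23.1
Net secondary income = 36.1 - 54.4 = -18.3
Current account = -275.3 + (-23.1) + (-18.3) = -316.7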